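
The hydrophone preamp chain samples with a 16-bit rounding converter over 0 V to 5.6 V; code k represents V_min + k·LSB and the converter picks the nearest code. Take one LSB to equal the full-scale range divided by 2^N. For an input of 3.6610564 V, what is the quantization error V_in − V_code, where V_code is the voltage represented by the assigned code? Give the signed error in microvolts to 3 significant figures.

Full-scale range = 5.6 V. LSB = 5.6 V / 2^16 ≈ 85.45 µV.
(3.6610564 − (0)) / LSB = 3.6610564 × 65536/5.6 = 42844.8200. Nearest integer: k = 42845.
V_code = 0 + (42845/65536) × 5.6 = 3.6610717773 V.
e = 3.6610564 − (3.6610717773) = −15.4 µV.

−15.4 µV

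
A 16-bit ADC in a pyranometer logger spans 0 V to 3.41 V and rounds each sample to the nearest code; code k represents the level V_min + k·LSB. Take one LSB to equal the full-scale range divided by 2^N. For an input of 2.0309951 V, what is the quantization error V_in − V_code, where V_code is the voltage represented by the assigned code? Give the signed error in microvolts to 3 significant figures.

Span = 3.41 V. LSB = 3.41 V / 2^16 ≈ 52.03 µV.
(V_in − V_min)/LSB = (2.0309951 − (0)) × 65536/3.41 = 39033.2243 → nearest code k = 39033.
V_code = V_min + k × range/2^16 = 0 + 39033 × 3.41/65536 = 2.0309834290 V.
V_in − V_code = 2.0309951 − (2.0309834290) = +11.7 µV.

+11.7 µV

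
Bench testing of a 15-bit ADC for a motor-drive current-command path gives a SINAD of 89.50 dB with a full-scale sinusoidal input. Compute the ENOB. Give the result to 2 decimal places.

ENOB = (89.50 − 1.76)/6.02 = 14.5748 bits.

14.57 bits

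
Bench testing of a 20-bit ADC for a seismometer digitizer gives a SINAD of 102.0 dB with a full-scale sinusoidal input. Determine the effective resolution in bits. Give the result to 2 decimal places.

(102.0 − 1.76) / 6.02 = 100.24/6.02 = 16.6512 effective bits.

16.65 bits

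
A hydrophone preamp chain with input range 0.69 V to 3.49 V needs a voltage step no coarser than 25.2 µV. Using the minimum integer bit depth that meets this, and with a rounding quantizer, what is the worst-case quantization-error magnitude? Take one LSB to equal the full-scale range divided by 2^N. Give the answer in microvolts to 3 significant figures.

Range = 3.49 − (0.69) = 2.8 V.
Levels needed ≥ 2.8/25.2 µV = 111100. 2^17 = 131072 suffices, so N_min = 17.
LSB = 2.8 V ÷ 2^17 = 2.8/131072 V = 21.362 µV.
Half an LSB is 10.7 µV.

10.7 µV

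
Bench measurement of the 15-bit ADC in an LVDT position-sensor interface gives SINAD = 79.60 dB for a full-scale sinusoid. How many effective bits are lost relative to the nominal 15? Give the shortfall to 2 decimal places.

N_eff = (79.60 − 1.76)/6.02 = 12.9302 bits.
Lost resolution: 15 − 12.9302 = 2.0698 bits.

2.07 bits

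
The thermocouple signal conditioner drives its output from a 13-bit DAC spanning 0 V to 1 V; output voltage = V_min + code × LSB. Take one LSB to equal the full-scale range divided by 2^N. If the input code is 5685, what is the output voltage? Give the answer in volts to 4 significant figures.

0.6940 V

Range is 1 V. LSB = 1 V / 2^13.
V_out = 0 + 5685 × (1/8192) V
      = 0 + 0.693970 = 0.693970 V.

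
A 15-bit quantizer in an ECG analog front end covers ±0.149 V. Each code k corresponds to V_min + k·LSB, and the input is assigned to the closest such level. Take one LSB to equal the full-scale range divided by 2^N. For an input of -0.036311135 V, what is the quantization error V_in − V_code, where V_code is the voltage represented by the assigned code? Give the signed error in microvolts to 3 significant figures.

+2.16 µV

Full-scale range = 0.149 V − (-0.149 V) = 0.298 V. LSB = 0.298 V / 2^15 ≈ 9.094 µV.
(V_in − V_min)/LSB = (-0.036311135 − (-0.149)) × 32768/0.298 = 12391.2373 → nearest code k = 12391.
V_code = -0.149 + (12391/32768) × 0.298 = -0.036313293457 V.
e = -0.036311135 − (-0.036313293457) = +2.16 µV.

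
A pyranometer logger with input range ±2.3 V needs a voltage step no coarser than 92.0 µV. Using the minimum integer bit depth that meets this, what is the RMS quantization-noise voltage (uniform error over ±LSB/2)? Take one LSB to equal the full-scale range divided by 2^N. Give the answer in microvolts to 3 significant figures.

The full-scale span is 2.3 − (-2.3) = 4.6 V.
4.6 V / 92.0 µV = 50000. Since 2^15 = 32768 and 2^16 = 65536, N = 16.
One LSB is 4.6 V / 65536 = 70.190 µV.
RMS noise = LSB/√12 = 20.3 µV.

20.3 µV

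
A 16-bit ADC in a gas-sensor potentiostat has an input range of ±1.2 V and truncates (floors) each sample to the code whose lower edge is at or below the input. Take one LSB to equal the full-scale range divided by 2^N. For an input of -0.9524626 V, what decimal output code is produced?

6759

Span: 1.2 V − (-1.2 V) = 2.4 V. LSB = 2.4 V / 2^16 ≈ 36.62 µV.
V_in − V_min = -0.9524626 − (-1.2) = 0.2475374 V.
Divide by LSB: 0.2475374 × 65536/2.4 = 6759.4213.
Truncating gives code 6759.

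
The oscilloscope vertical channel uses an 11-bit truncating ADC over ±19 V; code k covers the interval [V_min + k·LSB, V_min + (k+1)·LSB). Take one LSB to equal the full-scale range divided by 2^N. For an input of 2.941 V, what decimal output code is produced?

Range = 19 − (-19) = 38 V. LSB = 38 V / 2^11 ≈ 18.55 mV.
(V_in − V_min) × 2^11/range = (2.941 − (-19)) × 2048/38 = 1182.504.
Floor → code = 1182.

1182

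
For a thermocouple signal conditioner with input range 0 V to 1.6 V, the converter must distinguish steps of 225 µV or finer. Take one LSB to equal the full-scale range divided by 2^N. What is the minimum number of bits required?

13 bits

Range is 1.6 V.
Need 2^N ≥ 1.6 V / 225 µV = 7111 → N_min = 13.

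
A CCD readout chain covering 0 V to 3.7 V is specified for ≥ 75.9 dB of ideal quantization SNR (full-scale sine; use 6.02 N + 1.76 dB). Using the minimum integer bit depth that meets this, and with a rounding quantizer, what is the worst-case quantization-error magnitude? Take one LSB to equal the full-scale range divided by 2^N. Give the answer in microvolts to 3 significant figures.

Full-scale range = 3.7 V.
N ≥ (75.9 − 1.76)/6.02 = 12.316 → N_min = 13.
LSB = 3.7 V ÷ 2^13 = 3.7/8192 V = 451.66 µV.
Half an LSB is 226 µV.

226 µV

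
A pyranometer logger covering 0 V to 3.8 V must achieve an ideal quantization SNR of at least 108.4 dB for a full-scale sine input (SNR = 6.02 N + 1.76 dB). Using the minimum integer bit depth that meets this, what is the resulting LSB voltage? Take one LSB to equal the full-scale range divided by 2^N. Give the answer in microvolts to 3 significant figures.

V_FS = 3.8 V.
N ≥ (108.4 − 1.76)/6.02 = 17.714 → N_min = 18.
One LSB is 3.8 V / 262144 = 14.5 µV.

14.5 µV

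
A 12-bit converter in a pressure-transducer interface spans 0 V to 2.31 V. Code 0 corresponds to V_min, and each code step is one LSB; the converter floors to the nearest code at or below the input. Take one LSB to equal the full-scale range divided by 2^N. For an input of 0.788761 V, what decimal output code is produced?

V_FS = 2.31 V. LSB = 2.31 V / 2^12 ≈ 0.5640 mV.
(V_in − V_min) × 2^12/range = (0.788761 − (0)) × 4096/2.31 = 1398.600.
Floor → code = 1398.

1398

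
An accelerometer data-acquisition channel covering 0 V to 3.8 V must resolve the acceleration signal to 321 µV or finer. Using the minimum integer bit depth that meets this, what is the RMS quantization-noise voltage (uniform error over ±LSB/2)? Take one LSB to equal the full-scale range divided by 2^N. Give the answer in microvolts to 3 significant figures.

V_FS = 3.8 V.
Levels needed ≥ 3.8/321 µV = 11840. 2^14 = 16384 suffices, so N_min = 14.
LSB = 3.8 V / 2^14 = 231.93 µV.
RMS noise = LSB/√12 = 67.0 µV.

67.0 µV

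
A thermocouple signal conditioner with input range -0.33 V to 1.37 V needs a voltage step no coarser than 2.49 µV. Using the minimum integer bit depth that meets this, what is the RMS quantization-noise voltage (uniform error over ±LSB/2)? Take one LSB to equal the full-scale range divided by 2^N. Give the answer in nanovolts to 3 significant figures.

Span: 1.37 V − (-0.33 V) = 1.7 V.
Required number of levels: 1.7/2.49 µV = 682730; smallest N with 2^N ≥ that is 20.
LSB = 1.7 V ÷ 2^20 = 1.7/1048576 V = 1.6212 µV.
RMS noise = LSB/√12 = 468 nV.

468 nV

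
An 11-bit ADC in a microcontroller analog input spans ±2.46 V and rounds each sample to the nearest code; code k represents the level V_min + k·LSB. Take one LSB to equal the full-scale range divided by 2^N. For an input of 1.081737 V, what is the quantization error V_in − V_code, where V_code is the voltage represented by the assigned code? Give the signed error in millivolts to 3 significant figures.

Range = 2.46 − (-2.46) = 4.92 V. LSB = 4.92 V / 2^11 ≈ 2.402 mV.
Position in LSBs: (1.081737 − (-2.46)) × 2048/4.92 = 1474.2840; rounding gives k = 1474.
Reconstructed level: -2.46 + 1474 × 4.92/2048 V = 1.081054688 V.
Error = V_in − V_code = 1.081737 − (1.081054688) = +0.682 mV.

+0.682 mV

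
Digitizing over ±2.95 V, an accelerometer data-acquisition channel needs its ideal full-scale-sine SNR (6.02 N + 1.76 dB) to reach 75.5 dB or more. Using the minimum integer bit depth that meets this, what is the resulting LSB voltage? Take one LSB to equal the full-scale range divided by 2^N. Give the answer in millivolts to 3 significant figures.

Range = 2.95 − (-2.95) = 5.9 V.
Required N = ⌈(75.5 − 1.76)/6.02⌉ = ⌈12.249⌉ = 13.
One LSB is 5.9 V / 8192 = 0.720 mV.

0.720 mV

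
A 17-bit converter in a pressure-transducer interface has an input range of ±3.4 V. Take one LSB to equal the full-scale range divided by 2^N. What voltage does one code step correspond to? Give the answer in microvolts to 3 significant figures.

51.9 µV

The full-scale span is 3.4 − (-3.4) = 6.8 V.
Number of codes = 2^17 = 131072.
LSB = 6.8 V ÷ 2^17 = 6.8/131072 V = 51.9 µV.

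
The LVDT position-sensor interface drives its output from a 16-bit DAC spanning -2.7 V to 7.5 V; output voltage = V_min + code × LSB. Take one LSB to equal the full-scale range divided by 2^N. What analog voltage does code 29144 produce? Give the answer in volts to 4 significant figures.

1.836 V

The full-scale span is 7.5 − (-2.7) = 10.2 V. LSB = 10.2 V / 2^16.
Output = V_min + (29144/65536) × range = -2.7 + 0.444702 × 10.2 V
      = -2.7 + 4.53596 = 1.83596 V.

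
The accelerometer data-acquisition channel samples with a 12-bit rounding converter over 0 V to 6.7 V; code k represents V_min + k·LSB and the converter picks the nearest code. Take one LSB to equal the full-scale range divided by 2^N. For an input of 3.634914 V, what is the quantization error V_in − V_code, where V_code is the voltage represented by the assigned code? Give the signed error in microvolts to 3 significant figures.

+295 µV

V_FS = 6.7 V. LSB = 6.7 V / 2^12 ≈ 1.636 mV.
Position in LSBs: (3.634914 − (0)) × 4096/6.7 = 2222.1803; rounding gives k = 2222.
Reconstructed level: 0 + 2222 × 6.7/4096 V = 3.634619141 V.
e = 3.634914 − (3.634619141) = +295 µV.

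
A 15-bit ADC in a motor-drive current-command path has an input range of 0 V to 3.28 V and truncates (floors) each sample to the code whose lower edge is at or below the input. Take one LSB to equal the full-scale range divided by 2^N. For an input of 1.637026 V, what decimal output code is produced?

16354

Span = 3.28 V. LSB = 3.28 V / 2^15 ≈ 100.1 µV.
V_in − V_min = 1.637026 − (0) = 1.637026 V.
Divide by LSB: 1.637026 × 32768/3.28 = 16354.2890.
Truncating gives code 16354.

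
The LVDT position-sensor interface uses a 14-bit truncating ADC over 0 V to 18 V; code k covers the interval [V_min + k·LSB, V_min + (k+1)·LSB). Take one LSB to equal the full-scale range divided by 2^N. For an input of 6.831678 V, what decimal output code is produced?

6218

Span = 18 V. LSB = 18 V / 2^14 ≈ 1.099 mV.
V_in − V_min = 6.831678 − (0) = 6.831678 V.
Divide by LSB: 6.831678 × 16384/18 = 6218.3451.
Truncating gives code 6218.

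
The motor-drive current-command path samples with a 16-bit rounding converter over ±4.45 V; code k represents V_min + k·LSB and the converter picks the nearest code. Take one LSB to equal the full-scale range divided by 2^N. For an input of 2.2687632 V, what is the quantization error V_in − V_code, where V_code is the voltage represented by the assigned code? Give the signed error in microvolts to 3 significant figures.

+34.6 µV

The full-scale span is 4.45 − (-4.45) = 8.9 V. LSB = 8.9 V / 2^16 ≈ 135.8 µV.
Position in LSBs: (2.2687632 − (-4.45)) × 65536/8.9 = 49474.2545; rounding gives k = 49474.
V_code = -4.45 + (49474/65536) × 8.9 = 2.2687286377 V.
V_in − V_code = 2.2687632 − (2.2687286377) = +34.6 µV.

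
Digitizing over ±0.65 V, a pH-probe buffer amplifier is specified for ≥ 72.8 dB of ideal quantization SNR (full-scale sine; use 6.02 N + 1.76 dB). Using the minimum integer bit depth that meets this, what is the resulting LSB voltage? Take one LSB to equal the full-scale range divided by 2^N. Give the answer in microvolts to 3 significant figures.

The full-scale span is 0.65 − (-0.65) = 1.3 V.
Required N = ⌈(72.8 − 1.76)/6.02⌉ = ⌈11.801⌉ = 12.
LSB = 1.3 V / 2^12 = 317 µV.

317 µV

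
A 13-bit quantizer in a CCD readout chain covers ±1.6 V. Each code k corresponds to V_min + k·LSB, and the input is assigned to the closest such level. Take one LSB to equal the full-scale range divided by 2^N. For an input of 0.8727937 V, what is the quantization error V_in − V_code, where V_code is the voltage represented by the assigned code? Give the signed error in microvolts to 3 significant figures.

+137 µV

Full-scale range = 1.6 V − (-1.6 V) = 3.2 V. LSB = 3.2 V / 2^13 ≈ 390.6 µV.
(V_in − V_min)/LSB = (0.8727937 − (-1.6)) × 8192/3.2 = 6330.3519 → nearest code k = 6330.
V_code = -1.6 + (6330/8192) × 3.2 = 0.8726562500 V.
e = 0.8727937 − (0.8726562500) = +137 µV.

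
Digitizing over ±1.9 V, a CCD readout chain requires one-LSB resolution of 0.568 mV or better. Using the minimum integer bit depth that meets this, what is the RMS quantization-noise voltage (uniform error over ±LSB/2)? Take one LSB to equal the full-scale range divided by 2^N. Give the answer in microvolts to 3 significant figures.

Span: 1.9 V − (-1.9 V) = 3.8 V.
Need 2^N ≥ 3.8 V / 0.568 mV = 6690 → N_min = 13.
Step size = 3.8/8192 V = 463.87 µV.
RMS noise = LSB/√12 = 134 µV.

134 µV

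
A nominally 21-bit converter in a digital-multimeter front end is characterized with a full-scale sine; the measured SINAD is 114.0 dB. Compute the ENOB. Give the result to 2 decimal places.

18.64 bits

(114.0 − 1.76) / 6.02 = 112.24/6.02 = 18.6445 effective bits.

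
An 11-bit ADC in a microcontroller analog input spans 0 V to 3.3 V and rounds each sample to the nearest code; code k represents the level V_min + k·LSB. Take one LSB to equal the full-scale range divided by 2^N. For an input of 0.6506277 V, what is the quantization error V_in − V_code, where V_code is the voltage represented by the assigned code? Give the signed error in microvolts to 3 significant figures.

−349 µV

Full-scale range = 3.3 V. LSB = 3.3 V / 2^11 ≈ 1.611 mV.
(0.6506277 − (0)) / LSB = 0.6506277 × 2048/3.3 = 403.7835. Nearest integer: k = 404.
Reconstructed level: 0 + 404 × 3.3/2048 V = 0.6509765625 V.
V_in − V_code = 0.6506277 − (0.6509765625) = −349 µV.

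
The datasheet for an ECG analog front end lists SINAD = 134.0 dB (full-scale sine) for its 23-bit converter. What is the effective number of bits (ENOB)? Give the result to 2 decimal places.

(134.0 − 1.76) / 6.02 = 132.24/6.02 = 21.9668 effective bits.

21.97 bits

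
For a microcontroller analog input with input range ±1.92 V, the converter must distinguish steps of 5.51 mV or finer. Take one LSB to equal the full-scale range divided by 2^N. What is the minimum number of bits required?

The full-scale span is 1.92 − (-1.92) = 3.84 V.
3.84 V / 5.51 mV = 696.9. Since 2^9 = 512 and 2^10 = 1024, N = 10.

10 bits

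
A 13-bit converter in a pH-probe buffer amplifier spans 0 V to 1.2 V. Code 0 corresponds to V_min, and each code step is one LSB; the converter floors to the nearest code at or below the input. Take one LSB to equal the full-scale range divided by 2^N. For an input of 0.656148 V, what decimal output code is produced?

Span = 1.2 V. LSB = 1.2 V / 2^13 ≈ 146.5 µV.
V_in − V_min = 0.656148 − (0) = 0.656148 V.
Divide by LSB: 0.656148 × 8192/1.2 = 4479.3037.
Truncating gives code 4479.

4479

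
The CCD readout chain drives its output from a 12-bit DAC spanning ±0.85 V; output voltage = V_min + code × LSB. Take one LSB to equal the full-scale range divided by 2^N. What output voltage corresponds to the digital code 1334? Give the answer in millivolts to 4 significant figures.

Range = 0.85 − (-0.85) = 1.7 V. LSB = 1.7 V / 2^12.
V_out = -0.85 + 1334 × (1.7/4096) V
      = -0.85 + 0.553662 = -0.296338 V.

-296.3 mV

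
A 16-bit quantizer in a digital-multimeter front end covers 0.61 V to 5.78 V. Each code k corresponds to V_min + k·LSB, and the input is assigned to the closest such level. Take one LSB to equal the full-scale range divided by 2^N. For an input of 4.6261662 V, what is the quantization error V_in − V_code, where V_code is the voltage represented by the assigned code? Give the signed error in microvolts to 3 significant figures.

Full-scale range = 5.78 V − (0.61 V) = 5.17 V. LSB = 5.17 V / 2^16 ≈ 78.89 µV.
(V_in − V_min)/LSB = (4.6261662 − (0.61)) × 65536/5.17 = 50909.7617 → nearest code k = 50910.
V_code = 0.61 + (50910/65536) × 5.17 = 4.6261849976 V.
Error = V_in − V_code = 4.6261662 − (4.6261849976) = −18.8 µV.

−18.8 µV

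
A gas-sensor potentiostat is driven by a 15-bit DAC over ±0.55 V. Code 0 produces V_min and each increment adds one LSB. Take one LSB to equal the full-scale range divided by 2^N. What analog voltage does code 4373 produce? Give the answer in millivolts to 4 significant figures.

Range = 0.55 − (-0.55) = 1.1 V. LSB = 1.1 V / 2^15.
Output = V_min + (4373/32768) × range = -0.55 + 0.133453 × 1.1 V
      = -0.55 + 0.146799 = -0.403201 V.

-403.2 mV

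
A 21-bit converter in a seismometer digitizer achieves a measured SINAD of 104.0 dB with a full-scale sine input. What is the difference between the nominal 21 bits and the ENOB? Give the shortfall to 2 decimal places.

4.02 bits

N_eff = (104.0 − 1.76)/6.02 = 16.9834 bits.
Lost resolution: 21 − 16.9834 = 4.0166 bits.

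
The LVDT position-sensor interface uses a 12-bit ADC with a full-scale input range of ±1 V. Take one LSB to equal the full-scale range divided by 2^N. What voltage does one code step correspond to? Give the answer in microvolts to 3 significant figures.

488 µV

Range = 1 − (-1) = 2 V.
Number of codes = 2^12 = 4096.
LSB = 2 V ÷ 2^12 = 2/4096 V = 488 µV.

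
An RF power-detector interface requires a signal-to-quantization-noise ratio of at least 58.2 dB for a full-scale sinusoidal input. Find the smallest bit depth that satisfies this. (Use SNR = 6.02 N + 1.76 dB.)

10 bits

Solving 6.02 N ≥ 58.2 − 1.76: N ≥ 9.375. Round up → N = 10.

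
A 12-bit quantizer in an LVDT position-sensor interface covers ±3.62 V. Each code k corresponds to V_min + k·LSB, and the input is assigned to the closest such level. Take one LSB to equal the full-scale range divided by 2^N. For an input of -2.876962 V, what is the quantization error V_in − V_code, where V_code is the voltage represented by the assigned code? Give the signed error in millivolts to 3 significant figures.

Range = 3.62 − (-3.62) = 7.24 V. LSB = 7.24 V / 2^12 ≈ 1.768 mV.
(V_in − V_min)/LSB = (-2.876962 − (-3.62)) × 4096/7.24 = 420.3707 → nearest code k = 420.
V_code = V_min + k × range/2^12 = -3.62 + 420 × 7.24/4096 = -2.877617188 V.
V_in − V_code = -2.876962 − (-2.877617188) = +0.655 mV.

+0.655 mV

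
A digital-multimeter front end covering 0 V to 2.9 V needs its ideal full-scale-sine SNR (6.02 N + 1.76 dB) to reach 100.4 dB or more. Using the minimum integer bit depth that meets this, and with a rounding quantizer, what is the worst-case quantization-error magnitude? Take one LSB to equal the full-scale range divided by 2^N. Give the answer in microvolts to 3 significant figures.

11.1 µV

Range is 2.9 V.
Solving 6.02 N ≥ 100.4 − 1.76: N ≥ 16.385. Round up → N = 17.
Step size = 2.9/131072 V = 22.125 µV.
|e|_max = LSB/2 = 11.1 µV.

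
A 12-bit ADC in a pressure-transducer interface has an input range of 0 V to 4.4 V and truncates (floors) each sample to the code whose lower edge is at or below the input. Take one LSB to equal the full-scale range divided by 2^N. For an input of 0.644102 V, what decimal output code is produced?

599

V_FS = 4.4 V. LSB = 4.4 V / 2^12 ≈ 1.074 mV.
V_in − V_min = 0.644102 − (0) = 0.644102 V.
Divide by LSB: 0.644102 × 4096/4.4 = 599.6004.
Truncating gives code 599.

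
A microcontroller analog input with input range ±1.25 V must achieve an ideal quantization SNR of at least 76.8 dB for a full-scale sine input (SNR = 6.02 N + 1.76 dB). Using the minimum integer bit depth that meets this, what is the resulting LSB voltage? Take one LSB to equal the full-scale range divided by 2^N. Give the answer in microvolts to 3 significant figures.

Range = 1.25 − (-1.25) = 2.5 V.
6.02 N + 1.76 ≥ 76.8 gives N ≥ 12.465, so the minimum integer is 13.
One LSB is 2.5 V / 8192 = 305 µV.

305 µV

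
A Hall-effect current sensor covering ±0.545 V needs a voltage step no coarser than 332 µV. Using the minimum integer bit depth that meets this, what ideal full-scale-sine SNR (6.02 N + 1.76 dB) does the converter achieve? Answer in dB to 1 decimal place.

Range = 0.545 − (-0.545) = 1.09 V.
Levels needed ≥ 1.09/332 µV = 3283. 2^12 = 4096 suffices, so N_min = 12.
Ideal SNR at N = 12: 6.02·12 + 1.76 = 74.0 dB.

74.0 dB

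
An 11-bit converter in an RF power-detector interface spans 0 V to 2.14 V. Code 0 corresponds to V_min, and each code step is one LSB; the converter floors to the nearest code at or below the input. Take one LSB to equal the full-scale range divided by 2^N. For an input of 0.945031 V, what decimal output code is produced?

904

Range is 2.14 V. LSB = 2.14 V / 2^11 ≈ 1.045 mV.
code = ⌊(V_in − V_min)/LSB⌋ = ⌊(V_in − V_min) × 2^11 / range⌋
     = ⌊(0.945031 − (0)) × 2048 / 2.14⌋ = ⌊0.945031 × 2048/2.14⌋
     = ⌊904.403⌋ = 904.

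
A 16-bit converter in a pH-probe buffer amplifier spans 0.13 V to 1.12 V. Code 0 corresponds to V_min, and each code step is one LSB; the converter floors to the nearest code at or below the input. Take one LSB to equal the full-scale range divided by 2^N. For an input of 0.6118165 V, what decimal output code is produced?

Range = 1.12 − (0.13) = 0.99 V. LSB = 0.99 V / 2^16 ≈ 15.11 µV.
(V_in − V_min) × 2^16/range = (0.6118165 − (0.13)) × 65536/0.99 = 31895.279.
Floor → code = 31895.

31895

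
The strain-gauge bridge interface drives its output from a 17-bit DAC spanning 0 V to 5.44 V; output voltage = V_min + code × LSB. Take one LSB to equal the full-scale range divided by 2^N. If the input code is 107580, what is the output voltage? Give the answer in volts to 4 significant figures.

Span = 5.44 V. LSB = 5.44 V / 2^17.
V_out = 0 + 107580 × (5.44/131072) V
      = 0 + 4.46499 = 4.46499 V.

4.465 V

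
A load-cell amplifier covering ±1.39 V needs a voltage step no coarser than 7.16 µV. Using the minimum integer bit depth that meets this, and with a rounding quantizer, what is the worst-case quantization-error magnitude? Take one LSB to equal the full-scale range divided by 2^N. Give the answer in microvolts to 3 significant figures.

Full-scale range = 1.39 V − (-1.39 V) = 2.78 V.
Levels needed ≥ 2.78/7.16 µV = 388300. 2^19 = 524288 suffices, so N_min = 19.
LSB = 2.78 V / 2^19 = 5.3024 µV.
Max error for round-to-nearest is LSB/2 = 2.65 µV.

2.65 µV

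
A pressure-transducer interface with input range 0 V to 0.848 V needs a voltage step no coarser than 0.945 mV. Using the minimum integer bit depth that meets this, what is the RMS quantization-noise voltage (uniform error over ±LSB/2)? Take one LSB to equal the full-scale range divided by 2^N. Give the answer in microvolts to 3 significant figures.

Span = 0.848 V.
0.848 V / 0.945 mV = 897.4. Since 2^9 = 512 and 2^10 = 1024, N = 10.
Step size = 0.848/1024 V = 0.82813 mV.
V_rms = LSB/√12 = 239 µV.

239 µV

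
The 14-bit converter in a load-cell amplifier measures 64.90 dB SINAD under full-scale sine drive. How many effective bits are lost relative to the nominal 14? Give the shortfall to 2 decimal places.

Effective bits = (64.90 − 1.76)/6.02 = 10.4884.
Lost resolution: 14 − 10.4884 = 3.5116 bits.

3.51 bits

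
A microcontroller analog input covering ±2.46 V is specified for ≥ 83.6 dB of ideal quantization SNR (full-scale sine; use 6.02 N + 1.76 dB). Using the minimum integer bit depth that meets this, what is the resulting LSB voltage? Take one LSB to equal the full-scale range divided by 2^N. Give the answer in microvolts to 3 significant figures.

Span: 2.46 V − (-2.46 V) = 4.92 V.
Required N = ⌈(83.6 − 1.76)/6.02⌉ = ⌈13.595⌉ = 14.
One LSB is 4.92 V / 16384 = 300 µV.

300 µV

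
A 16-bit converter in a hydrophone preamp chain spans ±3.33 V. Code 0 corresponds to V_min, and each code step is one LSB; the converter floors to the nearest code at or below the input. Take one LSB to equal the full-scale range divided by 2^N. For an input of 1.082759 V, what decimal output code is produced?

43422

Span: 3.33 V − (-3.33 V) = 6.66 V. LSB = 6.66 V / 2^16 ≈ 101.6 µV.
V_in − V_min = 1.082759 − (-3.33) = 4.412759 V.
Divide by LSB: 4.412759 × 65536/6.66 = 43422.6087.
Truncating gives code 43422.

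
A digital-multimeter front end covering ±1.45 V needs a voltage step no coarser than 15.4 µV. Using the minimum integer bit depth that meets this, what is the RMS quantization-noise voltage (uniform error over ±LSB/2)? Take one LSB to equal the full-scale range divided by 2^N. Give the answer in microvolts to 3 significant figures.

3.19 µV

The full-scale span is 1.45 − (-1.45) = 2.9 V.
Levels needed ≥ 2.9/15.4 µV = 188300. 2^18 = 262144 suffices, so N_min = 18.
LSB = 2.9 V ÷ 2^18 = 2.9/262144 V = 11.063 µV.
σ_q = LSB/√12 = 11.063 µV/3.4641 = 3.19 µV.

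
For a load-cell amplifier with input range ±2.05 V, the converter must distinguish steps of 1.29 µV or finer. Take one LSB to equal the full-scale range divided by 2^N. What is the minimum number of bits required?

Range = 2.05 − (-2.05) = 4.1 V.
Levels needed ≥ 4.1/1.29 µV = 3.178e6. 2^22 = 4194304 suffices, so N_min = 22.

22 bits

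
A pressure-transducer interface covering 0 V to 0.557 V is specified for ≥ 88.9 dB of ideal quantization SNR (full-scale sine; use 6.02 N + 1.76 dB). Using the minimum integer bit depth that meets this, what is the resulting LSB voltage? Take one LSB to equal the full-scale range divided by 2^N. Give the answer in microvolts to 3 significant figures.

17.0 µV

Span = 0.557 V.
N ≥ (88.9 − 1.76)/6.02 = 14.475 → N_min = 15.
One LSB is 0.557 V / 32768 = 17.0 µV.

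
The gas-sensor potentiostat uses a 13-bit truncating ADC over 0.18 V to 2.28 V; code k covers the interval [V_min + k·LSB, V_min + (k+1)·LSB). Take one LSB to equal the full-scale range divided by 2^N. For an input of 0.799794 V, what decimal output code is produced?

Full-scale range = 2.28 V − (0.18 V) = 2.1 V. LSB = 2.1 V / 2^13 ≈ 256.3 µV.
V_in − V_min = 0.799794 − (0.18) = 0.619794 V.
Divide by LSB: 0.619794 × 8192/2.1 = 2417.7869.
Truncating gives code 2417.

2417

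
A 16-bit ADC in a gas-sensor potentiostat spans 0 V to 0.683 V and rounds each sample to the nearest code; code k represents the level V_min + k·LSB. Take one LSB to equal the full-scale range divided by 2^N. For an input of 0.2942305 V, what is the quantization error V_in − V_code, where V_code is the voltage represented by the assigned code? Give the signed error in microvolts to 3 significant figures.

+3.57 µV

Range is 0.683 V. LSB = 0.683 V / 2^16 ≈ 10.42 µV.
(0.2942305 − (0)) / LSB = 0.2942305 × 65536/0.683 = 28232.3427. Nearest integer: k = 28232.
Reconstructed level: 0 + 28232 × 0.683/65536 V = 0.29422692871 V.
Error = V_in − V_code = 0.2942305 − (0.29422692871) = +3.57 µV.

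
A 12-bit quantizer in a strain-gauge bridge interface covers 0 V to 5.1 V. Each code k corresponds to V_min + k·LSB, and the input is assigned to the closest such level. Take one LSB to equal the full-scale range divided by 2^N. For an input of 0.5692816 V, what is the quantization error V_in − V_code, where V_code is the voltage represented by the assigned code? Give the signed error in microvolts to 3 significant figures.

V_FS = 5.1 V. LSB = 5.1 V / 2^12 ≈ 1.245 mV.
(V_in − V_min)/LSB = (0.5692816 − (0)) × 4096/5.1 = 457.2113 → nearest code k = 457.
V_code = V_min + k × range/2^12 = 0 + 457 × 5.1/4096 = 0.5690185547 V.
V_in − V_code = 0.5692816 − (0.5690185547) = +263 µV.

+263 µV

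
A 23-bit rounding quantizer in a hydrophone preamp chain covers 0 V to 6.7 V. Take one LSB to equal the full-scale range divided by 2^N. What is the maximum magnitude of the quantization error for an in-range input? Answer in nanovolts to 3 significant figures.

Span = 6.7 V.
LSB = 6.7 V ÷ 2^23 = 6.7/8388608 V = 0.79870 µV.
A rounding quantizer has |error| ≤ LSB/2 = 399 nV.

399 nV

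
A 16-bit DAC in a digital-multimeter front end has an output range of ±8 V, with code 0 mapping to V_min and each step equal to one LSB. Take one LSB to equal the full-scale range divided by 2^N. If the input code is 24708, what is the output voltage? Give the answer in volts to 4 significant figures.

Range = 8 − (-8) = 16 V. LSB = 16 V / 2^16.
Output = V_min + (24708/65536) × range = -8 + 0.377014 × 16 V
      = -8 + 6.03223 = -1.96777 V.

-1.968 V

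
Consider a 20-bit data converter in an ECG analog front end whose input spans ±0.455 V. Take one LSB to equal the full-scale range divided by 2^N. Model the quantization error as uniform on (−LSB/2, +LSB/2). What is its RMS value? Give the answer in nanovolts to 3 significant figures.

The full-scale span is 0.455 − (-0.455) = 0.91 V.
One LSB is 0.91 V / 1048576 = 0.86784 µV.
σ_q = LSB/√12 = 0.86784 µV/3.4641 = 251 nV.

251 nV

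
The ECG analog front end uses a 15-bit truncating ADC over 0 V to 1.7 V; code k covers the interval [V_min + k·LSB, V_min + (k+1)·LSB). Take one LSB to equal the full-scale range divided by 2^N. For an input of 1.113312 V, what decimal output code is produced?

21459

Span = 1.7 V. LSB = 1.7 V / 2^15 ≈ 51.88 µV.
V_in − V_min = 1.113312 − (0) = 1.113312 V.
Divide by LSB: 1.113312 × 32768/1.7 = 21459.4162.
Truncating gives code 21459.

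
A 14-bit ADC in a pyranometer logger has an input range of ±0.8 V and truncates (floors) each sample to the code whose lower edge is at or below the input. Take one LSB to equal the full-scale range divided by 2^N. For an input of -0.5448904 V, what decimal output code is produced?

The full-scale span is 0.8 − (-0.8) = 1.6 V. LSB = 1.6 V / 2^14 ≈ 97.66 µV.
(V_in − V_min) × 2^14/range = (-0.5448904 − (-0.8)) × 16384/1.6 = 2612.322.
Floor → code = 2612.

2612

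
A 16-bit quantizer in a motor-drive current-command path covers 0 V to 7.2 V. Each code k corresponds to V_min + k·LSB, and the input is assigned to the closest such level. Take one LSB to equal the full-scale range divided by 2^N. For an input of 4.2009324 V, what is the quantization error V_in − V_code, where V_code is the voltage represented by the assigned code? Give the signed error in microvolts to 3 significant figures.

Span = 7.2 V. LSB = 7.2 V / 2^16 ≈ 109.9 µV.
(V_in − V_min)/LSB = (4.2009324 − (0)) × 65536/7.2 = 38237.8202 → nearest code k = 38238.
V_code = V_min + k × range/2^16 = 0 + 38238 × 7.2/65536 = 4.2009521484 V.
e = 4.2009324 − (4.2009521484) = −19.7 µV.

−19.7 µV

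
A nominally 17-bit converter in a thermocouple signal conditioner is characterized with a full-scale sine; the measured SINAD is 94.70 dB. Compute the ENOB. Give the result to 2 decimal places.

ENOB = (94.70 − 1.76)/6.02 = 15.4385 bits.

15.44 bits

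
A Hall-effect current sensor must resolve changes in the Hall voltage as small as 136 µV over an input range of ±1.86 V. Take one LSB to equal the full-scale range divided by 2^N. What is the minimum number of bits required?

Span: 1.86 V − (-1.86 V) = 3.72 V.
Required number of levels: 3.72/136 µV = 27353; smallest N with 2^N ≥ that is 15.

15 bits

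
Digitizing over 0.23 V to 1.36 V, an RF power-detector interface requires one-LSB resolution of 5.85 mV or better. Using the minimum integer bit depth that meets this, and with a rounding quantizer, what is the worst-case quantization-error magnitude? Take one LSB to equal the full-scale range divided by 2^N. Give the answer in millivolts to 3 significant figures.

2.21 mV

The full-scale span is 1.36 − (0.23) = 1.13 V.
1.13 V / 5.85 mV = 193.2. Since 2^7 = 128 and 2^8 = 256, N = 8.
One LSB is 1.13 V / 256 = 4.4141 mV.
Half an LSB is 2.21 mV.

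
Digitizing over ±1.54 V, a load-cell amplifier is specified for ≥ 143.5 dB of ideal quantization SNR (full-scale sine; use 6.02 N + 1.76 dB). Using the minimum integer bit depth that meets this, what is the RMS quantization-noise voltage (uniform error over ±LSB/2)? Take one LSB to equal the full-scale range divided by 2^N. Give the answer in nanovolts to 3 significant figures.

53.0 nV

The full-scale span is 1.54 − (-1.54) = 3.08 V.
6.02 N + 1.76 ≥ 143.5 gives N ≥ 23.545, so the minimum integer is 24.
LSB = 3.08 V / 2^24 = 183.58 nV.
σ_q = LSB/√12 = 183.58 nV/3.4641 = 53.0 nV.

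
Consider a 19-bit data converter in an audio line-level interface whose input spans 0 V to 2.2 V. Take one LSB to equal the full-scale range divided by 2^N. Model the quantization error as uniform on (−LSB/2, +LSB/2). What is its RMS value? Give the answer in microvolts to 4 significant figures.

1.211 µV

Range is 2.2 V.
LSB = 2.2 V ÷ 2^19 = 2.2/524288 V = 4.19617 µV.
RMS of a uniform error over width LSB is LSB/√12 = 1.211 µV.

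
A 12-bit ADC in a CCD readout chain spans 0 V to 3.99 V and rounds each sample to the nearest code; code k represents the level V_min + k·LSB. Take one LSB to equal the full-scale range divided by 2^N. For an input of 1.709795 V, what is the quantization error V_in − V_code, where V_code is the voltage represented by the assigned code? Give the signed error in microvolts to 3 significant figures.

+212 µV

V_FS = 3.99 V. LSB = 3.99 V / 2^12 ≈ 0.9741 mV.
(1.709795 − (0)) / LSB = 1.709795 × 4096/3.99 = 1755.2181. Nearest integer: k = 1755.
V_code = V_min + k × range/2^12 = 0 + 1755 × 3.99/4096 = 1.709582520 V.
e = 1.709795 − (1.709582520) = +212 µV.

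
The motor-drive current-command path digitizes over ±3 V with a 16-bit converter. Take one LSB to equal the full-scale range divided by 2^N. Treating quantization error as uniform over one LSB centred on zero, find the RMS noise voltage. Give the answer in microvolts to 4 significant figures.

Full-scale range = 3 V − (-3 V) = 6 V.
Step size = 6/65536 V = 91.5527 µV.
σ_q = LSB/√12 = 91.5527 µV/3.4641 = 26.43 µV.

26.43 µV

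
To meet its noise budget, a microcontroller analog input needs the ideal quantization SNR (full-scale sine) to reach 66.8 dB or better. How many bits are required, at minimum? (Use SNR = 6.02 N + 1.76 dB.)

N ≥ (66.8 − 1.76)/6.02 = 10.804 → N_min = 11.

11 bits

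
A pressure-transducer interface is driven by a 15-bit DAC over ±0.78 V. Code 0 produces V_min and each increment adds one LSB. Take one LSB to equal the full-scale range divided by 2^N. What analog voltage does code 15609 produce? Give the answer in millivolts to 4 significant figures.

-36.90 mV

The full-scale span is 0.78 − (-0.78) = 1.56 V. LSB = 1.56 V / 2^15.
V_out = V_min + code × LSB = -0.78 V + 15609 × 1.56 V / 32768
      = -0.78 V + 0.743104 V = -0.0368958 V.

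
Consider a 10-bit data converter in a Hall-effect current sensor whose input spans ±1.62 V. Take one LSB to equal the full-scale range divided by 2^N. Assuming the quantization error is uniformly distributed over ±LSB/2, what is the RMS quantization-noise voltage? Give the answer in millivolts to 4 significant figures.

The full-scale span is 1.62 − (-1.62) = 3.24 V.
Step size = 3.24/1024 V = 3.16406 mV.
V_rms = LSB/√12 = 3.16406 mV / √12 = 0.9134 mV.

0.9134 mV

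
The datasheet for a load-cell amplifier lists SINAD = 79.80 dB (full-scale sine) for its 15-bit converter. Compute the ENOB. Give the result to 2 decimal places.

12.96 bits

ENOB = (SINAD − 1.76) / 6.02 = (79.80 − 1.76) / 6.02 = 78.04 / 6.02 = 12.9635.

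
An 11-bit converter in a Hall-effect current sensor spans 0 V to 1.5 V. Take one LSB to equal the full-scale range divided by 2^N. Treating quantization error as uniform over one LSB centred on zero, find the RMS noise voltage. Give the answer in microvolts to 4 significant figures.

211.4 µV

Span = 1.5 V.
LSB = 1.5 V ÷ 2^11 = 1.5/2048 V = 0.732422 mV.
For a uniform distribution on [−LSB/2, +LSB/2], V_rms = LSB/√12 = 0.732422 mV/3.4641 = 211.4 µV.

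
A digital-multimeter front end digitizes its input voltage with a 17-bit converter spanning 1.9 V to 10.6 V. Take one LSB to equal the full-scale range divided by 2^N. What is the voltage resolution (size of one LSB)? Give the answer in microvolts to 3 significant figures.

Range = 10.6 − (1.9) = 8.7 V.
There are 2^17 = 131072 steps.
LSB = 8.7 V ÷ 2^17 = 8.7/131072 V = 66.4 µV.

66.4 µV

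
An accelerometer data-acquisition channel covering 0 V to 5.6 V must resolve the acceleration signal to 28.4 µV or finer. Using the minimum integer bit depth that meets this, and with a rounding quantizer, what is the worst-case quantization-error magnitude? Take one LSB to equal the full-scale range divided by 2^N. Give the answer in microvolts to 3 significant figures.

10.7 µV

Range is 5.6 V.
5.6 V / 28.4 µV = 197200. Since 2^17 = 131072 and 2^18 = 262144, N = 18.
LSB = 5.6 V ÷ 2^18 = 5.6/262144 V = 21.362 µV.
|e|_max = LSB/2 = 10.7 µV.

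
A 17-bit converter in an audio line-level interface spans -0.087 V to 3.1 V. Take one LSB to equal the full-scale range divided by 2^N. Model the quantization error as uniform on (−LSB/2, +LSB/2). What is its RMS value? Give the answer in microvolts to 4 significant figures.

Full-scale range = 3.1 V − (-0.087 V) = 3.187 V.
LSB = 3.187 V ÷ 2^17 = 3.187/131072 V = 24.3149 µV.
RMS of a uniform error over width LSB is LSB/√12 = 7.019 µV.

7.019 µV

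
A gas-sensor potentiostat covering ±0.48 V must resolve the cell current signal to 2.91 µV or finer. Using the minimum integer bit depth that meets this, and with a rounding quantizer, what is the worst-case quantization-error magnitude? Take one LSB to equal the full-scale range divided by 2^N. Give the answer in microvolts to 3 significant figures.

0.916 µV

The full-scale span is 0.48 − (-0.48) = 0.96 V.
0.96 V / 2.91 µV = 329900. Since 2^18 = 262144 and 2^19 = 524288, N = 19.
LSB = 0.96 V / 2^19 = 1.8311 µV.
Max error for round-to-nearest is LSB/2 = 0.916 µV.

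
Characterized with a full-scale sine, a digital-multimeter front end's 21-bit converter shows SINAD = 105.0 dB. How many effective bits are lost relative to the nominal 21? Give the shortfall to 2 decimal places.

3.85 bits

ENOB = (SINAD − 1.76)/6.02 = (105.0 − 1.76)/6.02 = 17.1495 bits.
Lost resolution: 21 − 17.1495 = 3.8505 bits.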